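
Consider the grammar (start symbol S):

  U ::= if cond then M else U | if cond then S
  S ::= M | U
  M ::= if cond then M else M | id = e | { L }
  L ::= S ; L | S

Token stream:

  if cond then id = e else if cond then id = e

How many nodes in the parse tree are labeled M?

[S [U if cond then [M id = e] else [U if cond then [S [M id = e]]]]]

2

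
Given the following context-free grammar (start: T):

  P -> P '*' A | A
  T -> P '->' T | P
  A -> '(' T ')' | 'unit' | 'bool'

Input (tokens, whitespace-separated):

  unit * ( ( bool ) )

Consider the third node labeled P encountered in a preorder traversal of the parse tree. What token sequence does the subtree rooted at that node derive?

[T [P [P [A unit]] * [A ( [T [P [A ( [T [P [A bool]]] )]]] )]]]

( bool )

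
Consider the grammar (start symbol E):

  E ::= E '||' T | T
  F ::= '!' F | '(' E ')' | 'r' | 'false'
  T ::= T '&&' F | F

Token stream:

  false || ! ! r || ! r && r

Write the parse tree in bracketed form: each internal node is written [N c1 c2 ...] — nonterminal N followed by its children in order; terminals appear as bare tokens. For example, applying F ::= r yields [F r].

E
E || T
E || T || T
T || T || T
F || T || T
false || T || T
false || F || T
false || ! F || T
false || ! ! F || T
false || ! ! r || T
false || ! ! r || T && F
false || ! ! r || F && F
false || ! ! r || ! F && F
false || ! ! r || ! r && F
false || ! ! r || ! r && r

[E [E [E [T [F false]]] || [T [F ! [F ! [F r]]]]] || [T [T [F ! [F r]]] && [F r]]]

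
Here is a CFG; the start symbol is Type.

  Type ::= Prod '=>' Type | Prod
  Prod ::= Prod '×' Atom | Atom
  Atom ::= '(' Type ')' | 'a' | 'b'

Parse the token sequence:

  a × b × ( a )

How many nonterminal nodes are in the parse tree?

10

[Type [Prod [Prod [Prod [Atom a]] × [Atom b]] × [Atom ( [Type [Prod [Atom a]]] )]]]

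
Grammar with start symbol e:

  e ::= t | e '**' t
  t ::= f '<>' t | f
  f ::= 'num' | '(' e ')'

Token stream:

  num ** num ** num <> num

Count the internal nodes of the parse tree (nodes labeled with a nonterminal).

11

[e [e [e [t [f num]]] ** [t [f num]]] ** [t [f num] <> [t [f num]]]]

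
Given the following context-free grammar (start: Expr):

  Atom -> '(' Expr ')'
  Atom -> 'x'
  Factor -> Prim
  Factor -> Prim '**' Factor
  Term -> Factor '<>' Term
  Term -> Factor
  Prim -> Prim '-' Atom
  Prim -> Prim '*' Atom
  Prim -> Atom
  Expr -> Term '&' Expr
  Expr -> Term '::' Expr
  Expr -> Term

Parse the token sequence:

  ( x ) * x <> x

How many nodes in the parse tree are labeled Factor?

3

[Expr [Term [Factor [Prim [Prim [Atom ( [Expr [Term [Factor [Prim [Atom x]]]]] )]] * [Atom x]]] <> [Term [Factor [Prim [Atom x]]]]]]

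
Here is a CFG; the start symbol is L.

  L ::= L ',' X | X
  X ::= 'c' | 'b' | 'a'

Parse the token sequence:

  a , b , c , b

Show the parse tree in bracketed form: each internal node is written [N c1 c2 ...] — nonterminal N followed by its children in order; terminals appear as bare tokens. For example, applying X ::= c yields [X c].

[L [L [L [L [X a]] , [X b]] , [X c]] , [X b]]

L
L , X
L , X , X
L , X , X , X
X , X , X , X
a , X , X , X
a , b , X , X
a , b , c , X
a , b , c , b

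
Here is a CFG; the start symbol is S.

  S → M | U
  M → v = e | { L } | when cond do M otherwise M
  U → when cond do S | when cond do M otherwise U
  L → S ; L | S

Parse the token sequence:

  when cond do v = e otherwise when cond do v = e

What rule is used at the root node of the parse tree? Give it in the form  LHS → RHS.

S → U

[S [U when cond do [M v = e] otherwise [U when cond do [S [M v = e]]]]]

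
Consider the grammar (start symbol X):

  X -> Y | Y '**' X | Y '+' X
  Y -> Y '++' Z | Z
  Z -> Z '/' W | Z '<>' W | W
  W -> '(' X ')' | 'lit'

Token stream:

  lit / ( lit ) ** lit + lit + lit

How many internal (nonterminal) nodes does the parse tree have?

[X [Y [Z [Z [W lit]] / [W ( [X [Y [Z [W lit]]]] )]]] ** [X [Y [Z [W lit]]] + [X [Y [Z [W lit]]] + [X [Y [Z [W lit]]]]]]]

22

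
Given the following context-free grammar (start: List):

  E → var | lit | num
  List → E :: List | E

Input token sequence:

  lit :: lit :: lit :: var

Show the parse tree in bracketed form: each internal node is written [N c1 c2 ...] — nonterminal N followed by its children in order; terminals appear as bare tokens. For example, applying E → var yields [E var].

List
E :: List
lit :: List
lit :: E :: List
lit :: lit :: List
lit :: lit :: E :: List
lit :: lit :: lit :: List
lit :: lit :: lit :: E
lit :: lit :: lit :: var

[List [E lit] :: [List [E lit] :: [List [E lit] :: [List [E var]]]]]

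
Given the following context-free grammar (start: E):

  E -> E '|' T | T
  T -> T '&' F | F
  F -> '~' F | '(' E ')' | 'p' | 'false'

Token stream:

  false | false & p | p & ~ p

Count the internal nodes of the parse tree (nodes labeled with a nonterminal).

[E [E [E [T [F false]]] | [T [T [F false]] & [F p]]] | [T [T [F p]] & [F ~ [F p]]]]

14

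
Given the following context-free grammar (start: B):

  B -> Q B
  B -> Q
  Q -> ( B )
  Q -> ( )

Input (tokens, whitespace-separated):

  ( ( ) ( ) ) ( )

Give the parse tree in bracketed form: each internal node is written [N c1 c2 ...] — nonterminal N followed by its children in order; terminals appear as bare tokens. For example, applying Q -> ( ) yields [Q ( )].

[B [Q ( [B [Q ( )] [B [Q ( )]]] )] [B [Q ( )]]]

B
Q B
( B ) B
( Q B ) B
( ( ) B ) B
( ( ) Q ) B
( ( ) ( ) ) B
( ( ) ( ) ) Q
( ( ) ( ) ) ( )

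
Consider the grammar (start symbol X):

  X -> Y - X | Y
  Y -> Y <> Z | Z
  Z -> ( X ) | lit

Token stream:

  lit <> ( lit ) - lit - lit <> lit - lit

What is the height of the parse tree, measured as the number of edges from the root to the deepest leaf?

[X [Y [Y [Z lit]] <> [Z ( [X [Y [Z lit]]] )]] - [X [Y [Z lit]] - [X [Y [Y [Z lit]] <> [Z lit]] - [X [Y [Z lit]]]]]]

6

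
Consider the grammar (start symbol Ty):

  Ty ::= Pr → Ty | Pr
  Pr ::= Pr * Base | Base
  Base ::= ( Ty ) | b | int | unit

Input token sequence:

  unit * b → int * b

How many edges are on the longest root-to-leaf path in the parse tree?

[Ty [Pr [Pr [Base unit]] * [Base b]] → [Ty [Pr [Pr [Base int]] * [Base b]]]]

5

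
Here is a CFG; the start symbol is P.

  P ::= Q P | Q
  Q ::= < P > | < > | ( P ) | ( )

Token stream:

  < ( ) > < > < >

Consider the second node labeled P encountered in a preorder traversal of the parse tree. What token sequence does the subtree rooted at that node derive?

( )

[P [Q < [P [Q ( )]] >] [P [Q < >] [P [Q < >]]]]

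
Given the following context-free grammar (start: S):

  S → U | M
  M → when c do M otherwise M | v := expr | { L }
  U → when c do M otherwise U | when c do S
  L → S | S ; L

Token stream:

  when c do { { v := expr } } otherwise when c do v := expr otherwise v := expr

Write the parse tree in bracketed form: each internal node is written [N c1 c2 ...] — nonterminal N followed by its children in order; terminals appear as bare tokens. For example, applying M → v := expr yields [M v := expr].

[S [M when c do [M { [L [S [M { [L [S [M v := expr]]] }]]] }] otherwise [M when c do [M v := expr] otherwise [M v := expr]]]]

S
M
when c do M otherwise M
when c do { L } otherwise M
when c do { S } otherwise M
when c do { M } otherwise M
when c do { { L } } otherwise M
when c do { { S } } otherwise M
when c do { { M } } otherwise M
when c do { { v := expr } } otherwise M
when c do { { v := expr } } otherwise when c do M otherwise M
when c do { { v := expr } } otherwise when c do v := expr otherwise M
when c do { { v := expr } } otherwise when c do v := expr otherwise v := expr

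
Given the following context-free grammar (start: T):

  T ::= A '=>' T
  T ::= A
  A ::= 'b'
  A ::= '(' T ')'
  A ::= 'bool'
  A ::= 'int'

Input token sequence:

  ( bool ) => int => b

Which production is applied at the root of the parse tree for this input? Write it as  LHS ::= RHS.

[T [A ( [T [A bool]] )] => [T [A int] => [T [A b]]]]

T ::= A '=>' T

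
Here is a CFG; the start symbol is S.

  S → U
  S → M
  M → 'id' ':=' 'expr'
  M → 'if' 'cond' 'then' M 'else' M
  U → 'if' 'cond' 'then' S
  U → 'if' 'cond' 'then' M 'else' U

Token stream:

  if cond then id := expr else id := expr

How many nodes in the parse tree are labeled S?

[S [M if cond then [M id := expr] else [M id := expr]]]

1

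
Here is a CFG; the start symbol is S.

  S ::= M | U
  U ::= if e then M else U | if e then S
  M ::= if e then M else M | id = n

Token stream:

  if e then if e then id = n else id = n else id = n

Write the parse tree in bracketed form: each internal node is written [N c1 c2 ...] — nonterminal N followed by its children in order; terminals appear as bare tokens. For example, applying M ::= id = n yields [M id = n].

[S [M if e then [M if e then [M id = n] else [M id = n]] else [M id = n]]]

S
M
if e then M else M
if e then if e then M else M else M
if e then if e then id = n else M else M
if e then if e then id = n else id = n else M
if e then if e then id = n else id = n else id = n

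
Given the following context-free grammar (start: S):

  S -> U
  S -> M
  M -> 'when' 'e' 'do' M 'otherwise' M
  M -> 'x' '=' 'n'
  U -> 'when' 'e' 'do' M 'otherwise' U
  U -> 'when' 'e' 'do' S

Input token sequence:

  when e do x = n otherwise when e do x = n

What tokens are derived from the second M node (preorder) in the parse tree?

x = n

[S [U when e do [M x = n] otherwise [U when e do [S [M x = n]]]]]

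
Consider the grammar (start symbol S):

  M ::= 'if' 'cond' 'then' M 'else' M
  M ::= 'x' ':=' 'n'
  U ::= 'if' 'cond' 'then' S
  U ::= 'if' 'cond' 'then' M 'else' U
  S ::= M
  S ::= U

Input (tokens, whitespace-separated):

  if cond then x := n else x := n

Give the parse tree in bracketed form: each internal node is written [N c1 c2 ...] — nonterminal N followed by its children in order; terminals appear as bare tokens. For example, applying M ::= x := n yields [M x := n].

[S [M if cond then [M x := n] else [M x := n]]]

S
M
if cond then M else M
if cond then x := n else M
if cond then x := n else x := n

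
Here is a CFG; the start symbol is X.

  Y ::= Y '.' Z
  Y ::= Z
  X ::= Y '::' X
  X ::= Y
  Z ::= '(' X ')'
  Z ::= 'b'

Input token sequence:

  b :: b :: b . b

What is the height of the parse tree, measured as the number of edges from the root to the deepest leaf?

6

[X [Y [Z b]] :: [X [Y [Z b]] :: [X [Y [Y [Z b]] . [Z b]]]]]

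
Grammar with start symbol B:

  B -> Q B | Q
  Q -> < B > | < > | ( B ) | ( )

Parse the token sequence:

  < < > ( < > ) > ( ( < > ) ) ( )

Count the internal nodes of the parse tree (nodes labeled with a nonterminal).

[B [Q < [B [Q < >] [B [Q ( [B [Q < >]] )]]] >] [B [Q ( [B [Q ( [B [Q < >]] )]] )] [B [Q ( )]]]]

16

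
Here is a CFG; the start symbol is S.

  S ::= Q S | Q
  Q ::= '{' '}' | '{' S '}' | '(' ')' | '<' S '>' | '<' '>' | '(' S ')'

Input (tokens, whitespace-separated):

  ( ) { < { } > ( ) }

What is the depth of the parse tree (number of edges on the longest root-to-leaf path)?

7

[S [Q ( )] [S [Q { [S [Q < [S [Q { }]] >] [S [Q ( )]]] }]]]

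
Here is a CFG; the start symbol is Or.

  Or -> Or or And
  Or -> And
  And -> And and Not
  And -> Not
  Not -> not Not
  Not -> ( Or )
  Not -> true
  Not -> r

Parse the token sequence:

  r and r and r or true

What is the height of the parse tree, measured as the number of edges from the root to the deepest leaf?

6

[Or [Or [And [And [And [Not r]] and [Not r]] and [Not r]]] or [And [Not true]]]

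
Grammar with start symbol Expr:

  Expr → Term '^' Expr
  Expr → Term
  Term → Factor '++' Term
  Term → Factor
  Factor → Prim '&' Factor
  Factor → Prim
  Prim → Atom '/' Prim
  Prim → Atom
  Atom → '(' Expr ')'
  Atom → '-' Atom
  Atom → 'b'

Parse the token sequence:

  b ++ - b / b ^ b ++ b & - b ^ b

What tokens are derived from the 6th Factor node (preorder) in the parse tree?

[Expr [Term [Factor [Prim [Atom b]]] ++ [Term [Factor [Prim [Atom - [Atom b]] / [Prim [Atom b]]]]]] ^ [Expr [Term [Factor [Prim [Atom b]]] ++ [Term [Factor [Prim [Atom b]] & [Factor [Prim [Atom - [Atom b]]]]]]] ^ [Expr [Term [Factor [Prim [Atom b]]]]]]]

b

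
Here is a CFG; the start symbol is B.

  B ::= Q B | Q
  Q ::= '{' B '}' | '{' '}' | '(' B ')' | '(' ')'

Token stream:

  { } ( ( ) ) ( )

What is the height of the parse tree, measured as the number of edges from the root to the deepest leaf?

5

[B [Q { }] [B [Q ( [B [Q ( )]] )] [B [Q ( )]]]]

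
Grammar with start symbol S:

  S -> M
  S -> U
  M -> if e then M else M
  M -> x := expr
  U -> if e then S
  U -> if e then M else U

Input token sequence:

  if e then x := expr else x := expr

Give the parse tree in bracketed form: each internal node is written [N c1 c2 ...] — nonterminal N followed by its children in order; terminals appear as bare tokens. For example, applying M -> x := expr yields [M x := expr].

S
M
if e then M else M
if e then x := expr else M
if e then x := expr else x := expr

[S [M if e then [M x := expr] else [M x := expr]]]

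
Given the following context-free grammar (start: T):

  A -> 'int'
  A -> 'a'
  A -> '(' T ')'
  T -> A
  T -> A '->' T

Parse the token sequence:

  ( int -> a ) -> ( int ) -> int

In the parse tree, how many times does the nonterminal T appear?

[T [A ( [T [A int] -> [T [A a]]] )] -> [T [A ( [T [A int]] )] -> [T [A int]]]]

6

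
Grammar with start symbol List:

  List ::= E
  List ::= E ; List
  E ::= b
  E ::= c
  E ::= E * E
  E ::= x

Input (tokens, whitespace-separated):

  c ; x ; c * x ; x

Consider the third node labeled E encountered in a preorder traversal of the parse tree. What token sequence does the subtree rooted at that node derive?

c * x

[List [E c] ; [List [E x] ; [List [E [E c] * [E x]] ; [List [E x]]]]]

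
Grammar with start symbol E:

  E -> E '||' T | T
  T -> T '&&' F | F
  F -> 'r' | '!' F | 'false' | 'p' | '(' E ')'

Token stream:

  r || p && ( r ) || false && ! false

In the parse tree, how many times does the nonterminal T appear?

[E [E [E [T [F r]]] || [T [T [F p]] && [F ( [E [T [F r]]] )]]] || [T [T [F false]] && [F ! [F false]]]]

6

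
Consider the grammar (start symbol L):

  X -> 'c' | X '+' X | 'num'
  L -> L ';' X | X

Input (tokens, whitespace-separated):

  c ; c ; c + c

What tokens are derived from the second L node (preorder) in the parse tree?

[L [L [L [X c]] ; [X c]] ; [X [X c] + [X c]]]

c ; c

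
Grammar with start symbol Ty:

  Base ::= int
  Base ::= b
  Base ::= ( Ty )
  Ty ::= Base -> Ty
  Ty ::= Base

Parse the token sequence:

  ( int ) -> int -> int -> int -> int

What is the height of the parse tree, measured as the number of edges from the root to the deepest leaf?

[Ty [Base ( [Ty [Base int]] )] -> [Ty [Base int] -> [Ty [Base int] -> [Ty [Base int] -> [Ty [Base int]]]]]]

6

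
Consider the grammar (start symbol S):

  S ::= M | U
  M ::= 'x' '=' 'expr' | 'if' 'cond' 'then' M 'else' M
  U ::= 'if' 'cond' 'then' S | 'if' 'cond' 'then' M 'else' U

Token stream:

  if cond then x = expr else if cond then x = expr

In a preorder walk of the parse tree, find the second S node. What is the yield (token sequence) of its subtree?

[S [U if cond then [M x = expr] else [U if cond then [S [M x = expr]]]]]

x = expr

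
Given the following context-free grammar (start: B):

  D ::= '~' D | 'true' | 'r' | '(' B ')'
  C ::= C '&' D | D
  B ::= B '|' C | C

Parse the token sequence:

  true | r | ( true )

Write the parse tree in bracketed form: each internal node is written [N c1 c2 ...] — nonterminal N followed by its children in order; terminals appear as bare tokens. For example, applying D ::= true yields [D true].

B
B | C
B | C | C
C | C | C
D | C | C
true | C | C
true | D | C
true | r | C
true | r | D
true | r | ( B )
true | r | ( C )
true | r | ( D )
true | r | ( true )

[B [B [B [C [D true]]] | [C [D r]]] | [C [D ( [B [C [D true]]] )]]]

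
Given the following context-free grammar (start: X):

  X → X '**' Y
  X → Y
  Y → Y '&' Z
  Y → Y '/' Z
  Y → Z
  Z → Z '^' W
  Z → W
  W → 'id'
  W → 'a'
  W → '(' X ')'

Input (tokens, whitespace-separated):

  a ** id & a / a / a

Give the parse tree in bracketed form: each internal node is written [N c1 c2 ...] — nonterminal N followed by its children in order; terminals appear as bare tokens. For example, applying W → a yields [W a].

[X [X [Y [Z [W a]]]] ** [Y [Y [Y [Y [Z [W id]]] & [Z [W a]]] / [Z [W a]]] / [Z [W a]]]]

X
X ** Y
Y ** Y
Z ** Y
W ** Y
a ** Y
a ** Y / Z
a ** Y / Z / Z
a ** Y & Z / Z / Z
a ** Z & Z / Z / Z
a ** W & Z / Z / Z
a ** id & Z / Z / Z
a ** id & W / Z / Z
a ** id & a / Z / Z
a ** id & a / W / Z
a ** id & a / a / Z
a ** id & a / a / W
a ** id & a / a / a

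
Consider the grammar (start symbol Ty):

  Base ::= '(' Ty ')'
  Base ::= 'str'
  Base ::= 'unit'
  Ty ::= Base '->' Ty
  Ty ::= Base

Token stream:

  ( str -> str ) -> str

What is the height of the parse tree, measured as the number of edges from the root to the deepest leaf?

5

[Ty [Base ( [Ty [Base str] -> [Ty [Base str]]] )] -> [Ty [Base str]]]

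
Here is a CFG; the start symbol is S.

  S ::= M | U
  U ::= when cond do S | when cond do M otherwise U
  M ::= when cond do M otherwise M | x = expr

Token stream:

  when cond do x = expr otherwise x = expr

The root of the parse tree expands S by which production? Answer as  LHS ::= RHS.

S ::= M

[S [M when cond do [M x = expr] otherwise [M x = expr]]]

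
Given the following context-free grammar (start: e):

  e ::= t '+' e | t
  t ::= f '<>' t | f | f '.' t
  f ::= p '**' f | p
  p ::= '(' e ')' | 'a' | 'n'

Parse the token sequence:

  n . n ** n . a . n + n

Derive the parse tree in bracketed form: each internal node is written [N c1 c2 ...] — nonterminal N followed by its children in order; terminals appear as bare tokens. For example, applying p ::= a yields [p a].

[e [t [f [p n]] . [t [f [p n] ** [f [p n]]] . [t [f [p a]] . [t [f [p n]]]]]] + [e [t [f [p n]]]]]

e
t + e
f . t + e
p . t + e
n . t + e
n . f . t + e
n . p ** f . t + e
n . n ** f . t + e
n . n ** p . t + e
n . n ** n . t + e
n . n ** n . f . t + e
n . n ** n . p . t + e
n . n ** n . a . t + e
n . n ** n . a . f + e
n . n ** n . a . p + e
n . n ** n . a . n + e
n . n ** n . a . n + t
n . n ** n . a . n + f
n . n ** n . a . n + p
n . n ** n . a . n + n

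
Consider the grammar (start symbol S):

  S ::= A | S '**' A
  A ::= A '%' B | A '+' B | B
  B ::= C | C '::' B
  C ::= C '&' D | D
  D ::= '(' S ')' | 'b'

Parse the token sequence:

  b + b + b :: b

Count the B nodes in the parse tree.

[S [A [A [A [B [C [D b]]]] + [B [C [D b]]]] + [B [C [D b]] :: [B [C [D b]]]]]]

4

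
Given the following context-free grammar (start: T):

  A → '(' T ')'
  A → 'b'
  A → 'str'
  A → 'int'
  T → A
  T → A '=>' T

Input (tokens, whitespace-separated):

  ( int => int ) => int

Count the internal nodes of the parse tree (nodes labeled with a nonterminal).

[T [A ( [T [A int] => [T [A int]]] )] => [T [A int]]]

8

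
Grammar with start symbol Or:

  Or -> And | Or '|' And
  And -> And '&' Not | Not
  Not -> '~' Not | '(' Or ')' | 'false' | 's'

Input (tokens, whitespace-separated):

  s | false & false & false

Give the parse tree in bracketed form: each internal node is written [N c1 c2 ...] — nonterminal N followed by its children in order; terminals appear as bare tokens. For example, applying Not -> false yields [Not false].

Or
Or | And
And | And
Not | And
s | And
s | And & Not
s | And & Not & Not
s | Not & Not & Not
s | false & Not & Not
s | false & false & Not
s | false & false & false

[Or [Or [And [Not s]]] | [And [And [And [Not false]] & [Not false]] & [Not false]]]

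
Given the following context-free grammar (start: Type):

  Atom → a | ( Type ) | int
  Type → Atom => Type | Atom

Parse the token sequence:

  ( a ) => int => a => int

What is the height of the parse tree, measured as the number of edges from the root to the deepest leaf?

5

[Type [Atom ( [Type [Atom a]] )] => [Type [Atom int] => [Type [Atom a] => [Type [Atom int]]]]]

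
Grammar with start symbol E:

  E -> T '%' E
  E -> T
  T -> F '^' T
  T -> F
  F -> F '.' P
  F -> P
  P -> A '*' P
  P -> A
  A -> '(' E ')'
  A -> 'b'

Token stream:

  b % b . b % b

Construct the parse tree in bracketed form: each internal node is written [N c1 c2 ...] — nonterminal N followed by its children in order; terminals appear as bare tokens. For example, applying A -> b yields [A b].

E
T % E
F % E
P % E
A % E
b % E
b % T % E
b % F % E
b % F . P % E
b % P . P % E
b % A . P % E
b % b . P % E
b % b . A % E
b % b . b % E
b % b . b % T
b % b . b % F
b % b . b % P
b % b . b % A
b % b . b % b

[E [T [F [P [A b]]]] % [E [T [F [F [P [A b]]] . [P [A b]]]] % [E [T [F [P [A b]]]]]]]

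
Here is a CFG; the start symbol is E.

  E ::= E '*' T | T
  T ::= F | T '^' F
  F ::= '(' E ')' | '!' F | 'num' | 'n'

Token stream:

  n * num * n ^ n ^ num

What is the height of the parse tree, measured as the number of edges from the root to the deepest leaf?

5

[E [E [E [T [F n]]] * [T [F num]]] * [T [T [T [F n]] ^ [F n]] ^ [F num]]]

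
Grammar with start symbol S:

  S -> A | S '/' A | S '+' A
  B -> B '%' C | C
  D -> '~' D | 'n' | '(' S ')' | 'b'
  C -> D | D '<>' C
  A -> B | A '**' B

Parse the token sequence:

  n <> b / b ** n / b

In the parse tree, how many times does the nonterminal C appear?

5

[S [S [S [A [B [C [D n] <> [C [D b]]]]]] / [A [A [B [C [D b]]]] ** [B [C [D n]]]]] / [A [B [C [D b]]]]]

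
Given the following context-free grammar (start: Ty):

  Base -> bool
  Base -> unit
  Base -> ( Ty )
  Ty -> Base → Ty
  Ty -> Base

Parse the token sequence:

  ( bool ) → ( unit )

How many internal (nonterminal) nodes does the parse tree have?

8

[Ty [Base ( [Ty [Base bool]] )] → [Ty [Base ( [Ty [Base unit]] )]]]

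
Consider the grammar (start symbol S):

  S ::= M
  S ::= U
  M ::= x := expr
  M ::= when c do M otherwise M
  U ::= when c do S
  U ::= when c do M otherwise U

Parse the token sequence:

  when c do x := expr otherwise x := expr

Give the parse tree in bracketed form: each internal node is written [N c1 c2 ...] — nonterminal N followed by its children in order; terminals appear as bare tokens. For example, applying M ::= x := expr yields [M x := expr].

[S [M when c do [M x := expr] otherwise [M x := expr]]]

S
M
when c do M otherwise M
when c do x := expr otherwise M
when c do x := expr otherwise x := expr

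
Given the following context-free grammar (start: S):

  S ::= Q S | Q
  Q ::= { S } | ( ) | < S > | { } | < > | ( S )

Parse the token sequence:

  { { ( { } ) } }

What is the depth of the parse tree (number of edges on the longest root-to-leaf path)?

[S [Q { [S [Q { [S [Q ( [S [Q { }]] )]] }]] }]]

8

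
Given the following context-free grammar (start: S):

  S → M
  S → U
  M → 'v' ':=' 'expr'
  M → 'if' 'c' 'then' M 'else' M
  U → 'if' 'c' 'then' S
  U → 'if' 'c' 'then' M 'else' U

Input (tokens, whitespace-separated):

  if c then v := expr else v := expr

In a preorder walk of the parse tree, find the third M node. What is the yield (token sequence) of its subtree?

[S [M if c then [M v := expr] else [M v := expr]]]

v := expr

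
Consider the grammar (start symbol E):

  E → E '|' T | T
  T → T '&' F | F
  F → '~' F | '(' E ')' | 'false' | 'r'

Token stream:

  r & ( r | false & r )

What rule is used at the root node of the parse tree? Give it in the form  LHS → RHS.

E → T

[E [T [T [F r]] & [F ( [E [E [T [F r]]] | [T [T [F false]] & [F r]]] )]]]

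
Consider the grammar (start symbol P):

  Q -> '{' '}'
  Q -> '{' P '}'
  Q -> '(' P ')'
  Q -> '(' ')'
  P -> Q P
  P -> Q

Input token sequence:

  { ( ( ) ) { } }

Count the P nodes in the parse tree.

4

[P [Q { [P [Q ( [P [Q ( )]] )] [P [Q { }]]] }]]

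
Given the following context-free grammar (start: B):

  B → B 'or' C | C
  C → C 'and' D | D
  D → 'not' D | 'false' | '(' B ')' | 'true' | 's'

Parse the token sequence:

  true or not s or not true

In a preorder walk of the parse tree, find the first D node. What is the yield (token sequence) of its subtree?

true

[B [B [B [C [D true]]] or [C [D not [D s]]]] or [C [D not [D true]]]]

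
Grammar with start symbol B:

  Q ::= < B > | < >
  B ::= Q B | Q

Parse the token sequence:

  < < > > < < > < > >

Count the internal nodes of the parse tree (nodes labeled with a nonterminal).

[B [Q < [B [Q < >]] >] [B [Q < [B [Q < >] [B [Q < >]]] >]]]

10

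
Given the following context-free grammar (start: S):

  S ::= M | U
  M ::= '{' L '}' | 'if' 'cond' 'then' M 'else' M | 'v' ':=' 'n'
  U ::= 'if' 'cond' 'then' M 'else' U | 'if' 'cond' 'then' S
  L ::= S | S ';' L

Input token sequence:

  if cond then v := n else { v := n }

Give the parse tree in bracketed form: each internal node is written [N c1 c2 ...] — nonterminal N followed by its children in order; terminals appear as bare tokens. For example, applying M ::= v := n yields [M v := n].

[S [M if cond then [M v := n] else [M { [L [S [M v := n]]] }]]]

S
M
if cond then M else M
if cond then v := n else M
if cond then v := n else { L }
if cond then v := n else { S }
if cond then v := n else { M }
if cond then v := n else { v := n }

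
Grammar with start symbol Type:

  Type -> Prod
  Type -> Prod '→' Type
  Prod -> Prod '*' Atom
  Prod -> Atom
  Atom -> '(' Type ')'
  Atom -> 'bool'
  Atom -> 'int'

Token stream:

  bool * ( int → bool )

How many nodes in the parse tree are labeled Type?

3

[Type [Prod [Prod [Atom bool]] * [Atom ( [Type [Prod [Atom int]] → [Type [Prod [Atom bool]]]] )]]]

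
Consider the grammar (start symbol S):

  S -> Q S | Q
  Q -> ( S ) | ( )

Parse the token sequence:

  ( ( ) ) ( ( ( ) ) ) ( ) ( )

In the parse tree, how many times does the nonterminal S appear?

[S [Q ( [S [Q ( )]] )] [S [Q ( [S [Q ( [S [Q ( )]] )]] )] [S [Q ( )] [S [Q ( )]]]]]

7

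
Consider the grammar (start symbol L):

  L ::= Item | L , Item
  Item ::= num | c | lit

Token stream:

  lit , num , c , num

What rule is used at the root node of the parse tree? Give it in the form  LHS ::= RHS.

L ::= L , Item

[L [L [L [L [Item lit]] , [Item num]] , [Item c]] , [Item num]]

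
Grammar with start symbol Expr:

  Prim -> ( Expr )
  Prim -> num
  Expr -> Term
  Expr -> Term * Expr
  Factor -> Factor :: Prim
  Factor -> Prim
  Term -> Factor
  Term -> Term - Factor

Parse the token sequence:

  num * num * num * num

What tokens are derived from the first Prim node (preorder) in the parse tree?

[Expr [Term [Factor [Prim num]]] * [Expr [Term [Factor [Prim num]]] * [Expr [Term [Factor [Prim num]]] * [Expr [Term [Factor [Prim num]]]]]]]

num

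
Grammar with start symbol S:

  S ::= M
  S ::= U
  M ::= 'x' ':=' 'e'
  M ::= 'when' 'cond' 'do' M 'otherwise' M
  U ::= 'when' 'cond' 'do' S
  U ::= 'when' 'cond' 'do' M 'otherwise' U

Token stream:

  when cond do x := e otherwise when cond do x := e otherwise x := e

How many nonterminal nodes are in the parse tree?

[S [M when cond do [M x := e] otherwise [M when cond do [M x := e] otherwise [M x := e]]]]

6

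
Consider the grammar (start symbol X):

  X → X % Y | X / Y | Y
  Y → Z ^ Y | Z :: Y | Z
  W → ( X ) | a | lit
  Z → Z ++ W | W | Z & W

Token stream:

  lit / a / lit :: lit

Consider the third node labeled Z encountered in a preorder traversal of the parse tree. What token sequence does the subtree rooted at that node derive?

[X [X [X [Y [Z [W lit]]]] / [Y [Z [W a]]]] / [Y [Z [W lit]] :: [Y [Z [W lit]]]]]

lit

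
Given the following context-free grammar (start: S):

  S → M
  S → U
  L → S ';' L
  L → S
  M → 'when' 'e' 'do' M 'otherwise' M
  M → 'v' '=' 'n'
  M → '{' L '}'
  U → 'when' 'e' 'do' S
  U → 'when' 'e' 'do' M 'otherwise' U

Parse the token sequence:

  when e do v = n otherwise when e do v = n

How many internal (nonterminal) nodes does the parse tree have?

[S [U when e do [M v = n] otherwise [U when e do [S [M v = n]]]]]

6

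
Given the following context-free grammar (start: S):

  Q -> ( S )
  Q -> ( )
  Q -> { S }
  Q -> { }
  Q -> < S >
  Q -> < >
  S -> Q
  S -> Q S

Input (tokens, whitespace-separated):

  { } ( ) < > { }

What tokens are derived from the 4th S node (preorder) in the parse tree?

{ }

[S [Q { }] [S [Q ( )] [S [Q < >] [S [Q { }]]]]]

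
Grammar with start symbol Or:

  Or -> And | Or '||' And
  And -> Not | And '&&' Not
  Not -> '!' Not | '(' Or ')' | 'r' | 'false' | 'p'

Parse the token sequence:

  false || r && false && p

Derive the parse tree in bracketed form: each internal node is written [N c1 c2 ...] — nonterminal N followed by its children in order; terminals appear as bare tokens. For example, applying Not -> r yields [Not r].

[Or [Or [And [Not false]]] || [And [And [And [Not r]] && [Not false]] && [Not p]]]

Or
Or || And
And || And
Not || And
false || And
false || And && Not
false || And && Not && Not
false || Not && Not && Not
false || r && Not && Not
false || r && false && Not
false || r && false && p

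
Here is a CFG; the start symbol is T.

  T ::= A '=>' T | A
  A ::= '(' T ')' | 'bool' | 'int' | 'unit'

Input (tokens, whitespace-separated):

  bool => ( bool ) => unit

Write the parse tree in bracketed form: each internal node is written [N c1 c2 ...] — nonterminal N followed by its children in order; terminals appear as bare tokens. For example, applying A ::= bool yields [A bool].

[T [A bool] => [T [A ( [T [A bool]] )] => [T [A unit]]]]

T
A => T
bool => T
bool => A => T
bool => ( T ) => T
bool => ( A ) => T
bool => ( bool ) => T
bool => ( bool ) => A
bool => ( bool ) => unit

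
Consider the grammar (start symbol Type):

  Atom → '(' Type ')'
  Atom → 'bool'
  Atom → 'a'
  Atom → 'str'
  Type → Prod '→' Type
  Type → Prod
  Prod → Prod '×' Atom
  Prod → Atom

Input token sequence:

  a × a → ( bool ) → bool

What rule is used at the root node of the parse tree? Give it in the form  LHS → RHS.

Type → Prod '→' Type

[Type [Prod [Prod [Atom a]] × [Atom a]] → [Type [Prod [Atom ( [Type [Prod [Atom bool]]] )]] → [Type [Prod [Atom bool]]]]]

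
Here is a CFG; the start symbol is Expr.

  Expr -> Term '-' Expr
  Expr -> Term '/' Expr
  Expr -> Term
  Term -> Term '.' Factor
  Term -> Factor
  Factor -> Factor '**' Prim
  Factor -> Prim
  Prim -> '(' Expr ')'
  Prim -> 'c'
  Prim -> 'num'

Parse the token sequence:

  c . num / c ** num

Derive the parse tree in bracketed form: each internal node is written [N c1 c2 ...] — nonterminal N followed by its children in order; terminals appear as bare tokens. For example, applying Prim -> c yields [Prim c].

Expr
Term / Expr
Term . Factor / Expr
Factor . Factor / Expr
Prim . Factor / Expr
c . Factor / Expr
c . Prim / Expr
c . num / Expr
c . num / Term
c . num / Factor
c . num / Factor ** Prim
c . num / Prim ** Prim
c . num / c ** Prim
c . num / c ** num

[Expr [Term [Term [Factor [Prim c]]] . [Factor [Prim num]]] / [Expr [Term [Factor [Factor [Prim c]] ** [Prim num]]]]]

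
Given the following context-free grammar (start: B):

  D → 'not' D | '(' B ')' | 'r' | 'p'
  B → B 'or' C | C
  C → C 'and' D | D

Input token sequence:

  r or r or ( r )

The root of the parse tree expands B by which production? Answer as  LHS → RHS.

[B [B [B [C [D r]]] or [C [D r]]] or [C [D ( [B [C [D r]]] )]]]

B → B 'or' C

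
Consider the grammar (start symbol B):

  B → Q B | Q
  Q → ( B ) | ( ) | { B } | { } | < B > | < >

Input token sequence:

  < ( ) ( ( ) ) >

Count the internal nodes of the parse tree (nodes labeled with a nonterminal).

[B [Q < [B [Q ( )] [B [Q ( [B [Q ( )]] )]]] >]]

8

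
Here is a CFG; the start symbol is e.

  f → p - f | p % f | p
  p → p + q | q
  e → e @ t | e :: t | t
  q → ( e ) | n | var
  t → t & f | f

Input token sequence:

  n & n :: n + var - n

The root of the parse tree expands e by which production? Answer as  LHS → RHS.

[e [e [t [t [f [p [q n]]]] & [f [p [q n]]]]] :: [t [f [p [p [q n]] + [q var]] - [f [p [q n]]]]]]

e → e :: t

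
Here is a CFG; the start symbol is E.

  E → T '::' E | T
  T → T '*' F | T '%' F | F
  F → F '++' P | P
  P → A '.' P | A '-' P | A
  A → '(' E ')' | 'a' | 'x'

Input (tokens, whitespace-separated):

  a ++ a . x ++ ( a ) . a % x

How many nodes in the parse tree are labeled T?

[E [T [T [F [F [F [P [A a]]] ++ [P [A a] . [P [A x]]]] ++ [P [A ( [E [T [F [P [A a]]]]] )] . [P [A a]]]]] % [F [P [A x]]]]]

3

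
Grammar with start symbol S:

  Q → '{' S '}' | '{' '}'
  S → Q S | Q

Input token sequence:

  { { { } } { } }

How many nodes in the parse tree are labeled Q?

[S [Q { [S [Q { [S [Q { }]] }] [S [Q { }]]] }]]

4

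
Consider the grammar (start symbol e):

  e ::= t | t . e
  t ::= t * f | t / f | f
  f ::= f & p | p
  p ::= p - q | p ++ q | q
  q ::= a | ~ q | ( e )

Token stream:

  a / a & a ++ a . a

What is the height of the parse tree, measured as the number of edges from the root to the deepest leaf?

[e [t [t [f [p [q a]]]] / [f [f [p [q a]]] & [p [p [q a]] ++ [q a]]]] . [e [t [f [p [q a]]]]]]

6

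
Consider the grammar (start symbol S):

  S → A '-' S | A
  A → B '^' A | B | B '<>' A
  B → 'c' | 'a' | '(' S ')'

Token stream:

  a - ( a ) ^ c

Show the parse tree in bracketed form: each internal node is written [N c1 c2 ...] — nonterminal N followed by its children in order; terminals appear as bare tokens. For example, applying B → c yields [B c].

[S [A [B a]] - [S [A [B ( [S [A [B a]]] )] ^ [A [B c]]]]]

S
A - S
B - S
a - S
a - A
a - B ^ A
a - ( S ) ^ A
a - ( A ) ^ A
a - ( B ) ^ A
a - ( a ) ^ A
a - ( a ) ^ B
a - ( a ) ^ c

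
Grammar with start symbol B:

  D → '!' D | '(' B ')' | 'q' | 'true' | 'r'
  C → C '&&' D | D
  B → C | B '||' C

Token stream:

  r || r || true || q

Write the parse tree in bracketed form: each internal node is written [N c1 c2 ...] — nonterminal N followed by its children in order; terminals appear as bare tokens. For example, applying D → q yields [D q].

B
B || C
B || C || C
B || C || C || C
C || C || C || C
D || C || C || C
r || C || C || C
r || D || C || C
r || r || C || C
r || r || D || C
r || r || true || C
r || r || true || D
r || r || true || q

[B [B [B [B [C [D r]]] || [C [D r]]] || [C [D true]]] || [C [D q]]]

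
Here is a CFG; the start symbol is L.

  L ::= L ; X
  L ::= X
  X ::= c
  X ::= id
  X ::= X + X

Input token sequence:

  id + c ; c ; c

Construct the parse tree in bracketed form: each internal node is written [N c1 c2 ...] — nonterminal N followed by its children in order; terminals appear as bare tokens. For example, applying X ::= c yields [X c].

L
L ; X
L ; X ; X
X ; X ; X
X + X ; X ; X
id + X ; X ; X
id + c ; X ; X
id + c ; c ; X
id + c ; c ; c

[L [L [L [X [X id] + [X c]]] ; [X c]] ; [X c]]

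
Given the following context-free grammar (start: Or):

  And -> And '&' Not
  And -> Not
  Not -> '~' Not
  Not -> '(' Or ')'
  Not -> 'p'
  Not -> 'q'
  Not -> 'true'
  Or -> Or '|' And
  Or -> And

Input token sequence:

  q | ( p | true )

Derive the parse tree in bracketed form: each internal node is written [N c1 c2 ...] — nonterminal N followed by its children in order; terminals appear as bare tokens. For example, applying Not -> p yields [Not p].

Or
Or | And
And | And
Not | And
q | And
q | Not
q | ( Or )
q | ( Or | And )
q | ( And | And )
q | ( Not | And )
q | ( p | And )
q | ( p | Not )
q | ( p | true )

[Or [Or [And [Not q]]] | [And [Not ( [Or [Or [And [Not p]]] | [And [Not true]]] )]]]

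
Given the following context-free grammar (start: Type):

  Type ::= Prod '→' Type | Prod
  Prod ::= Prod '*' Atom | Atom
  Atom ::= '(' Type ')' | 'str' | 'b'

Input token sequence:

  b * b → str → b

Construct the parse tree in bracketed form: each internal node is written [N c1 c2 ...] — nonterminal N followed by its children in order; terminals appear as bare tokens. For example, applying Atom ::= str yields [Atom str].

Type
Prod → Type
Prod * Atom → Type
Atom * Atom → Type
b * Atom → Type
b * b → Type
b * b → Prod → Type
b * b → Atom → Type
b * b → str → Type
b * b → str → Prod
b * b → str → Atom
b * b → str → b

[Type [Prod [Prod [Atom b]] * [Atom b]] → [Type [Prod [Atom str]] → [Type [Prod [Atom b]]]]]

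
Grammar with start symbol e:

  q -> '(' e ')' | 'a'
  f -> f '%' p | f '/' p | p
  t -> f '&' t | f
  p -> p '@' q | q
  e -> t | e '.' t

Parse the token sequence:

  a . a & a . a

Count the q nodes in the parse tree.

[e [e [e [t [f [p [q a]]]]] . [t [f [p [q a]]] & [t [f [p [q a]]]]]] . [t [f [p [q a]]]]]

4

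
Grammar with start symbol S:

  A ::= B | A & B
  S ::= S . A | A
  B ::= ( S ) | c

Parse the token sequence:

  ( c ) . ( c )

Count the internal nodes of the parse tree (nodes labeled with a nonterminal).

12

[S [S [A [B ( [S [A [B c]]] )]]] . [A [B ( [S [A [B c]]] )]]]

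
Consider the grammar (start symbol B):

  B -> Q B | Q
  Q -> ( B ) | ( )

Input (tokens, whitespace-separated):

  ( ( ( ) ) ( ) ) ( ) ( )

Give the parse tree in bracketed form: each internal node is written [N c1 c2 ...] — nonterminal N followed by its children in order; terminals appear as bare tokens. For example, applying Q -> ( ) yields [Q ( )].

[B [Q ( [B [Q ( [B [Q ( )]] )] [B [Q ( )]]] )] [B [Q ( )] [B [Q ( )]]]]

B
Q B
( B ) B
( Q B ) B
( ( B ) B ) B
( ( Q ) B ) B
( ( ( ) ) B ) B
( ( ( ) ) Q ) B
( ( ( ) ) ( ) ) B
( ( ( ) ) ( ) ) Q B
( ( ( ) ) ( ) ) ( ) B
( ( ( ) ) ( ) ) ( ) Q
( ( ( ) ) ( ) ) ( ) ( )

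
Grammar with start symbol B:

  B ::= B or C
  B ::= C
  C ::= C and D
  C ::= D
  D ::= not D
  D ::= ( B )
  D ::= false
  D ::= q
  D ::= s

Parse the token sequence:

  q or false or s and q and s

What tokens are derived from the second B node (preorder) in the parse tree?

[B [B [B [C [D q]]] or [C [D false]]] or [C [C [C [D s]] and [D q]] and [D s]]]

q or false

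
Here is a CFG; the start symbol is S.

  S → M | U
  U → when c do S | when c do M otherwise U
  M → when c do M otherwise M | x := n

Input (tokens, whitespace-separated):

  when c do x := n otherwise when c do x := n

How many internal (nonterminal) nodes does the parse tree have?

6

[S [U when c do [M x := n] otherwise [U when c do [S [M x := n]]]]]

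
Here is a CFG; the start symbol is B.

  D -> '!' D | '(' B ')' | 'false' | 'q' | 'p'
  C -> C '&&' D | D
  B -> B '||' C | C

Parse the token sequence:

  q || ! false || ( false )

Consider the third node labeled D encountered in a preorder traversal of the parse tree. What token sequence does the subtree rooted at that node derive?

[B [B [B [C [D q]]] || [C [D ! [D false]]]] || [C [D ( [B [C [D false]]] )]]]

false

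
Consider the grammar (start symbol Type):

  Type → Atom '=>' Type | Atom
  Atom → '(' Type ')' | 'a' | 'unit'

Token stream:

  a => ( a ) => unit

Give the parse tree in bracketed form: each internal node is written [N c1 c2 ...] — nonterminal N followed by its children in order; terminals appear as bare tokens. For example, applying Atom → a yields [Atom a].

Type
Atom => Type
a => Type
a => Atom => Type
a => ( Type ) => Type
a => ( Atom ) => Type
a => ( a ) => Type
a => ( a ) => Atom
a => ( a ) => unit

[Type [Atom a] => [Type [Atom ( [Type [Atom a]] )] => [Type [Atom unit]]]]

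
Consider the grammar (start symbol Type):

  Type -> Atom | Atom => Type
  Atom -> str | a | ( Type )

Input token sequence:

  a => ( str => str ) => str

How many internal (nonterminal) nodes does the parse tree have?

[Type [Atom a] => [Type [Atom ( [Type [Atom str] => [Type [Atom str]]] )] => [Type [Atom str]]]]

10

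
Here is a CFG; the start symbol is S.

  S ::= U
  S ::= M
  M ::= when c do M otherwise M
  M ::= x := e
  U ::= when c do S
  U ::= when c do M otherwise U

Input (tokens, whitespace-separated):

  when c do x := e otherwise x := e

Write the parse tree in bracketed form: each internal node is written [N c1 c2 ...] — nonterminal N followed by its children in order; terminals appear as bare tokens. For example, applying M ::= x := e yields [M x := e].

[S [M when c do [M x := e] otherwise [M x := e]]]

S
M
when c do M otherwise M
when c do x := e otherwise M
when c do x := e otherwise x := e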